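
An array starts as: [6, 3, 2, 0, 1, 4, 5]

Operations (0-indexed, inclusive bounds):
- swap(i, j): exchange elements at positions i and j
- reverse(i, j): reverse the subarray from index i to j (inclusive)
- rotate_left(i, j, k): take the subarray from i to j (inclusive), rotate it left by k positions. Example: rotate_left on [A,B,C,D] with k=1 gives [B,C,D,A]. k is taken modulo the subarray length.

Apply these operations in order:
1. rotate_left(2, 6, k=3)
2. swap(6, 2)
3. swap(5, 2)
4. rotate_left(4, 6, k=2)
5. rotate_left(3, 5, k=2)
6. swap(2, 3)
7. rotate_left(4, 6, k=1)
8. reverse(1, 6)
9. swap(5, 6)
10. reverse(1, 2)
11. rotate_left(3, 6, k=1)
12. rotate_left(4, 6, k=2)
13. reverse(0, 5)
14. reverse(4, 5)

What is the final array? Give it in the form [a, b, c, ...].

After 1 (rotate_left(2, 6, k=3)): [6, 3, 4, 5, 2, 0, 1]
After 2 (swap(6, 2)): [6, 3, 1, 5, 2, 0, 4]
After 3 (swap(5, 2)): [6, 3, 0, 5, 2, 1, 4]
After 4 (rotate_left(4, 6, k=2)): [6, 3, 0, 5, 4, 2, 1]
After 5 (rotate_left(3, 5, k=2)): [6, 3, 0, 2, 5, 4, 1]
After 6 (swap(2, 3)): [6, 3, 2, 0, 5, 4, 1]
After 7 (rotate_left(4, 6, k=1)): [6, 3, 2, 0, 4, 1, 5]
After 8 (reverse(1, 6)): [6, 5, 1, 4, 0, 2, 3]
After 9 (swap(5, 6)): [6, 5, 1, 4, 0, 3, 2]
After 10 (reverse(1, 2)): [6, 1, 5, 4, 0, 3, 2]
After 11 (rotate_left(3, 6, k=1)): [6, 1, 5, 0, 3, 2, 4]
After 12 (rotate_left(4, 6, k=2)): [6, 1, 5, 0, 4, 3, 2]
After 13 (reverse(0, 5)): [3, 4, 0, 5, 1, 6, 2]
After 14 (reverse(4, 5)): [3, 4, 0, 5, 6, 1, 2]

Answer: [3, 4, 0, 5, 6, 1, 2]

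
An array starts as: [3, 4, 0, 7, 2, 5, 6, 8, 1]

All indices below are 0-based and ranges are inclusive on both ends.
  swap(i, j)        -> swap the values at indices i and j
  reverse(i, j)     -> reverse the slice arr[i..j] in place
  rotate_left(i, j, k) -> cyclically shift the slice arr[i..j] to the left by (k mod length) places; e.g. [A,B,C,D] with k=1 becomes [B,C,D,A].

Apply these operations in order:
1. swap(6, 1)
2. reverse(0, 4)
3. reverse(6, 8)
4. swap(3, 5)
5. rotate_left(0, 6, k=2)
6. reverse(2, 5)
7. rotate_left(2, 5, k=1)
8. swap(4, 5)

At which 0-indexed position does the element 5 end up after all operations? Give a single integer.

Answer: 1

Derivation:
After 1 (swap(6, 1)): [3, 6, 0, 7, 2, 5, 4, 8, 1]
After 2 (reverse(0, 4)): [2, 7, 0, 6, 3, 5, 4, 8, 1]
After 3 (reverse(6, 8)): [2, 7, 0, 6, 3, 5, 1, 8, 4]
After 4 (swap(3, 5)): [2, 7, 0, 5, 3, 6, 1, 8, 4]
After 5 (rotate_left(0, 6, k=2)): [0, 5, 3, 6, 1, 2, 7, 8, 4]
After 6 (reverse(2, 5)): [0, 5, 2, 1, 6, 3, 7, 8, 4]
After 7 (rotate_left(2, 5, k=1)): [0, 5, 1, 6, 3, 2, 7, 8, 4]
After 8 (swap(4, 5)): [0, 5, 1, 6, 2, 3, 7, 8, 4]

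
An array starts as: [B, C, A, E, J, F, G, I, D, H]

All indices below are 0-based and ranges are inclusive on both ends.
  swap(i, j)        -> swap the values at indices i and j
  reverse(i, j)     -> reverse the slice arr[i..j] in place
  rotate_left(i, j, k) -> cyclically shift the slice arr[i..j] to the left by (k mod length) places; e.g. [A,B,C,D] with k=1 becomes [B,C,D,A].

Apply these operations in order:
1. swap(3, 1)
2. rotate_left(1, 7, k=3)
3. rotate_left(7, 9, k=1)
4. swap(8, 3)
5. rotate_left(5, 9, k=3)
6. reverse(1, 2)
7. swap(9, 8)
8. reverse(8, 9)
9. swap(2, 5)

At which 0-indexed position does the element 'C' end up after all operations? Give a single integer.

Answer: 6

Derivation:
After 1 (swap(3, 1)): [B, E, A, C, J, F, G, I, D, H]
After 2 (rotate_left(1, 7, k=3)): [B, J, F, G, I, E, A, C, D, H]
After 3 (rotate_left(7, 9, k=1)): [B, J, F, G, I, E, A, D, H, C]
After 4 (swap(8, 3)): [B, J, F, H, I, E, A, D, G, C]
After 5 (rotate_left(5, 9, k=3)): [B, J, F, H, I, G, C, E, A, D]
After 6 (reverse(1, 2)): [B, F, J, H, I, G, C, E, A, D]
After 7 (swap(9, 8)): [B, F, J, H, I, G, C, E, D, A]
After 8 (reverse(8, 9)): [B, F, J, H, I, G, C, E, A, D]
After 9 (swap(2, 5)): [B, F, G, H, I, J, C, E, A, D]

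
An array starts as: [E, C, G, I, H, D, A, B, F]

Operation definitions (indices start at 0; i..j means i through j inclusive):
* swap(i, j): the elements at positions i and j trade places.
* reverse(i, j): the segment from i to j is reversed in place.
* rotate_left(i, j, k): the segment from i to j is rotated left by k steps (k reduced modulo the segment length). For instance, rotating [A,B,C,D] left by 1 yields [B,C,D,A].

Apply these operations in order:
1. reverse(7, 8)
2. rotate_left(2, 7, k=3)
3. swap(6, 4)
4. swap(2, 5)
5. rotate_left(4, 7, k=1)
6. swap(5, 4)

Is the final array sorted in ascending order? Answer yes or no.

Answer: no

Derivation:
After 1 (reverse(7, 8)): [E, C, G, I, H, D, A, F, B]
After 2 (rotate_left(2, 7, k=3)): [E, C, D, A, F, G, I, H, B]
After 3 (swap(6, 4)): [E, C, D, A, I, G, F, H, B]
After 4 (swap(2, 5)): [E, C, G, A, I, D, F, H, B]
After 5 (rotate_left(4, 7, k=1)): [E, C, G, A, D, F, H, I, B]
After 6 (swap(5, 4)): [E, C, G, A, F, D, H, I, B]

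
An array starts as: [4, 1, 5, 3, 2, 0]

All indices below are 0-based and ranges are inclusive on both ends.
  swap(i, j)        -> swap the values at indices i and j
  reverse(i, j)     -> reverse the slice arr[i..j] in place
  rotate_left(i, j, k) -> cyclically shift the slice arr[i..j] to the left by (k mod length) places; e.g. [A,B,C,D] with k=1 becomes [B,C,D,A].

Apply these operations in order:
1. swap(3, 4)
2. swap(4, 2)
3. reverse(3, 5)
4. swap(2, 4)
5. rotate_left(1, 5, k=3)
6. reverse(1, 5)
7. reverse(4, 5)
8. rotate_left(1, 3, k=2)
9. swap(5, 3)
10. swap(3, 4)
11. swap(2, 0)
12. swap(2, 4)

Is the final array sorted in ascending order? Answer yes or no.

Answer: yes

Derivation:
After 1 (swap(3, 4)): [4, 1, 5, 2, 3, 0]
After 2 (swap(4, 2)): [4, 1, 3, 2, 5, 0]
After 3 (reverse(3, 5)): [4, 1, 3, 0, 5, 2]
After 4 (swap(2, 4)): [4, 1, 5, 0, 3, 2]
After 5 (rotate_left(1, 5, k=3)): [4, 3, 2, 1, 5, 0]
After 6 (reverse(1, 5)): [4, 0, 5, 1, 2, 3]
After 7 (reverse(4, 5)): [4, 0, 5, 1, 3, 2]
After 8 (rotate_left(1, 3, k=2)): [4, 1, 0, 5, 3, 2]
After 9 (swap(5, 3)): [4, 1, 0, 2, 3, 5]
After 10 (swap(3, 4)): [4, 1, 0, 3, 2, 5]
After 11 (swap(2, 0)): [0, 1, 4, 3, 2, 5]
After 12 (swap(2, 4)): [0, 1, 2, 3, 4, 5]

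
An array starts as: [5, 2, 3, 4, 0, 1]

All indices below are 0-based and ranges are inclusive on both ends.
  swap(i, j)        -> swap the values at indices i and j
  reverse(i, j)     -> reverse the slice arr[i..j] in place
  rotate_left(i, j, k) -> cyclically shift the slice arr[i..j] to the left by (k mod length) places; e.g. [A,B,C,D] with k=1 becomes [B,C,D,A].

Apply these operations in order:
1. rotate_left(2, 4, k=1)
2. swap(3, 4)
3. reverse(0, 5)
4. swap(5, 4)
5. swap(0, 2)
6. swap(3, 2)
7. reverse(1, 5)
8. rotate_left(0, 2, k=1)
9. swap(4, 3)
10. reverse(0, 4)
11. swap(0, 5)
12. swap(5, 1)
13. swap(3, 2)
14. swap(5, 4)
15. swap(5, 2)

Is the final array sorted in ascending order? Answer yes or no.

After 1 (rotate_left(2, 4, k=1)): [5, 2, 4, 0, 3, 1]
After 2 (swap(3, 4)): [5, 2, 4, 3, 0, 1]
After 3 (reverse(0, 5)): [1, 0, 3, 4, 2, 5]
After 4 (swap(5, 4)): [1, 0, 3, 4, 5, 2]
After 5 (swap(0, 2)): [3, 0, 1, 4, 5, 2]
After 6 (swap(3, 2)): [3, 0, 4, 1, 5, 2]
After 7 (reverse(1, 5)): [3, 2, 5, 1, 4, 0]
After 8 (rotate_left(0, 2, k=1)): [2, 5, 3, 1, 4, 0]
After 9 (swap(4, 3)): [2, 5, 3, 4, 1, 0]
After 10 (reverse(0, 4)): [1, 4, 3, 5, 2, 0]
After 11 (swap(0, 5)): [0, 4, 3, 5, 2, 1]
After 12 (swap(5, 1)): [0, 1, 3, 5, 2, 4]
After 13 (swap(3, 2)): [0, 1, 5, 3, 2, 4]
After 14 (swap(5, 4)): [0, 1, 5, 3, 4, 2]
After 15 (swap(5, 2)): [0, 1, 2, 3, 4, 5]

Answer: yes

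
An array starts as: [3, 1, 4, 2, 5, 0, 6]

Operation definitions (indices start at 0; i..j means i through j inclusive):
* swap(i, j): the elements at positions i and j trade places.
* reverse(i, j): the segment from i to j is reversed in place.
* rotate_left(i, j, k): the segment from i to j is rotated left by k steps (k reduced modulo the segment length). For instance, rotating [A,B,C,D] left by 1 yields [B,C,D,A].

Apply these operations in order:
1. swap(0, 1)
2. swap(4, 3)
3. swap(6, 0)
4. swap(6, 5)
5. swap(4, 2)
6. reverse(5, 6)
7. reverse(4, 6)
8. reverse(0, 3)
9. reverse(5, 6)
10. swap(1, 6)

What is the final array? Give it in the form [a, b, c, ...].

After 1 (swap(0, 1)): [1, 3, 4, 2, 5, 0, 6]
After 2 (swap(4, 3)): [1, 3, 4, 5, 2, 0, 6]
After 3 (swap(6, 0)): [6, 3, 4, 5, 2, 0, 1]
After 4 (swap(6, 5)): [6, 3, 4, 5, 2, 1, 0]
After 5 (swap(4, 2)): [6, 3, 2, 5, 4, 1, 0]
After 6 (reverse(5, 6)): [6, 3, 2, 5, 4, 0, 1]
After 7 (reverse(4, 6)): [6, 3, 2, 5, 1, 0, 4]
After 8 (reverse(0, 3)): [5, 2, 3, 6, 1, 0, 4]
After 9 (reverse(5, 6)): [5, 2, 3, 6, 1, 4, 0]
After 10 (swap(1, 6)): [5, 0, 3, 6, 1, 4, 2]

Answer: [5, 0, 3, 6, 1, 4, 2]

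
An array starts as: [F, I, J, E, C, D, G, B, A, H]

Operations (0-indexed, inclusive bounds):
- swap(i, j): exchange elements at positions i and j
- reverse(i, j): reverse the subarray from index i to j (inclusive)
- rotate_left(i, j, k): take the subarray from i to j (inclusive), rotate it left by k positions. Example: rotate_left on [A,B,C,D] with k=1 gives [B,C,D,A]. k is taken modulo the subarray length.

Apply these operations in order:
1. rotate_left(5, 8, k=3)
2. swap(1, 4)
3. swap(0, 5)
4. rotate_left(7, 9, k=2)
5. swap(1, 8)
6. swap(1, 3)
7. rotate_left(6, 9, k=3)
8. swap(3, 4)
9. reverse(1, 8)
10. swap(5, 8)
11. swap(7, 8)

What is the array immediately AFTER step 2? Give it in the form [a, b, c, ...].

Answer: [F, C, J, E, I, A, D, G, B, H]

Derivation:
After 1 (rotate_left(5, 8, k=3)): [F, I, J, E, C, A, D, G, B, H]
After 2 (swap(1, 4)): [F, C, J, E, I, A, D, G, B, H]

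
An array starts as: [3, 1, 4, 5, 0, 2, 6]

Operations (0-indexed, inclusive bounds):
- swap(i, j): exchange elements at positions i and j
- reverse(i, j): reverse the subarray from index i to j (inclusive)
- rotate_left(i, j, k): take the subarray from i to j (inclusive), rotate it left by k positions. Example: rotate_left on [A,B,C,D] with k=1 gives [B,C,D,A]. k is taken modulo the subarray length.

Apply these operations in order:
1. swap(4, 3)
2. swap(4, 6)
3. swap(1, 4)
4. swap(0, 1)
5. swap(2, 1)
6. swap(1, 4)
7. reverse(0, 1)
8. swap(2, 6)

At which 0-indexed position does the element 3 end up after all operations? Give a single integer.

After 1 (swap(4, 3)): [3, 1, 4, 0, 5, 2, 6]
After 2 (swap(4, 6)): [3, 1, 4, 0, 6, 2, 5]
After 3 (swap(1, 4)): [3, 6, 4, 0, 1, 2, 5]
After 4 (swap(0, 1)): [6, 3, 4, 0, 1, 2, 5]
After 5 (swap(2, 1)): [6, 4, 3, 0, 1, 2, 5]
After 6 (swap(1, 4)): [6, 1, 3, 0, 4, 2, 5]
After 7 (reverse(0, 1)): [1, 6, 3, 0, 4, 2, 5]
After 8 (swap(2, 6)): [1, 6, 5, 0, 4, 2, 3]

Answer: 6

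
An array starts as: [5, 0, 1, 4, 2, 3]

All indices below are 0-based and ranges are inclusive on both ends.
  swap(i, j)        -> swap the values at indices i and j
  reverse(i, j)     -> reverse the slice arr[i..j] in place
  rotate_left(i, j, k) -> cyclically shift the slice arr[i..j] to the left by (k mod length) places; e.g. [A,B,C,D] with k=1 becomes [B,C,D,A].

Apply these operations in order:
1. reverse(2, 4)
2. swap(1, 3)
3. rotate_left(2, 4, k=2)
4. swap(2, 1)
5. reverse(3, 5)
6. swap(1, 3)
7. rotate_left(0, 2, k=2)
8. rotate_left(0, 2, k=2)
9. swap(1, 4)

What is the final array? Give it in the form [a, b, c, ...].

Answer: [3, 0, 5, 1, 4, 2]

Derivation:
After 1 (reverse(2, 4)): [5, 0, 2, 4, 1, 3]
After 2 (swap(1, 3)): [5, 4, 2, 0, 1, 3]
After 3 (rotate_left(2, 4, k=2)): [5, 4, 1, 2, 0, 3]
After 4 (swap(2, 1)): [5, 1, 4, 2, 0, 3]
After 5 (reverse(3, 5)): [5, 1, 4, 3, 0, 2]
After 6 (swap(1, 3)): [5, 3, 4, 1, 0, 2]
After 7 (rotate_left(0, 2, k=2)): [4, 5, 3, 1, 0, 2]
After 8 (rotate_left(0, 2, k=2)): [3, 4, 5, 1, 0, 2]
After 9 (swap(1, 4)): [3, 0, 5, 1, 4, 2]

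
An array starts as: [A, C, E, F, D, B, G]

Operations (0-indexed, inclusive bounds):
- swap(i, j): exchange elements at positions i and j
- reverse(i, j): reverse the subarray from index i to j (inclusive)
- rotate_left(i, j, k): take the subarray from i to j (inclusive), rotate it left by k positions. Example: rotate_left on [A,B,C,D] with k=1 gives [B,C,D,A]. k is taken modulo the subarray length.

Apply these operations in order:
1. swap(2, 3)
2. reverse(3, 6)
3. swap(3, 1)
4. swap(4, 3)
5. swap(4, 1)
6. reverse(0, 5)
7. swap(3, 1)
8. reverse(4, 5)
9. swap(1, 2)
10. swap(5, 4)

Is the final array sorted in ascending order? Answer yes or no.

After 1 (swap(2, 3)): [A, C, F, E, D, B, G]
After 2 (reverse(3, 6)): [A, C, F, G, B, D, E]
After 3 (swap(3, 1)): [A, G, F, C, B, D, E]
After 4 (swap(4, 3)): [A, G, F, B, C, D, E]
After 5 (swap(4, 1)): [A, C, F, B, G, D, E]
After 6 (reverse(0, 5)): [D, G, B, F, C, A, E]
After 7 (swap(3, 1)): [D, F, B, G, C, A, E]
After 8 (reverse(4, 5)): [D, F, B, G, A, C, E]
After 9 (swap(1, 2)): [D, B, F, G, A, C, E]
After 10 (swap(5, 4)): [D, B, F, G, C, A, E]

Answer: no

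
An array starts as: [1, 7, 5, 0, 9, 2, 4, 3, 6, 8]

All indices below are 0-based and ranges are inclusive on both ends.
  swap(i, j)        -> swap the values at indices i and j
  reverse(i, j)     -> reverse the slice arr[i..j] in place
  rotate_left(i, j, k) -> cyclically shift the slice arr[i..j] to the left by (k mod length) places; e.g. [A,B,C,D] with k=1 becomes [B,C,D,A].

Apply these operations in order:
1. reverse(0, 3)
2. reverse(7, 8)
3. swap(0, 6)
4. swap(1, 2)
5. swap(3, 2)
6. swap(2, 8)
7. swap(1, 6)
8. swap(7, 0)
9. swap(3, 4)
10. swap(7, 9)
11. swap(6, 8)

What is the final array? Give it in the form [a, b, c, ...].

After 1 (reverse(0, 3)): [0, 5, 7, 1, 9, 2, 4, 3, 6, 8]
After 2 (reverse(7, 8)): [0, 5, 7, 1, 9, 2, 4, 6, 3, 8]
After 3 (swap(0, 6)): [4, 5, 7, 1, 9, 2, 0, 6, 3, 8]
After 4 (swap(1, 2)): [4, 7, 5, 1, 9, 2, 0, 6, 3, 8]
After 5 (swap(3, 2)): [4, 7, 1, 5, 9, 2, 0, 6, 3, 8]
After 6 (swap(2, 8)): [4, 7, 3, 5, 9, 2, 0, 6, 1, 8]
After 7 (swap(1, 6)): [4, 0, 3, 5, 9, 2, 7, 6, 1, 8]
After 8 (swap(7, 0)): [6, 0, 3, 5, 9, 2, 7, 4, 1, 8]
After 9 (swap(3, 4)): [6, 0, 3, 9, 5, 2, 7, 4, 1, 8]
After 10 (swap(7, 9)): [6, 0, 3, 9, 5, 2, 7, 8, 1, 4]
After 11 (swap(6, 8)): [6, 0, 3, 9, 5, 2, 1, 8, 7, 4]

Answer: [6, 0, 3, 9, 5, 2, 1, 8, 7, 4]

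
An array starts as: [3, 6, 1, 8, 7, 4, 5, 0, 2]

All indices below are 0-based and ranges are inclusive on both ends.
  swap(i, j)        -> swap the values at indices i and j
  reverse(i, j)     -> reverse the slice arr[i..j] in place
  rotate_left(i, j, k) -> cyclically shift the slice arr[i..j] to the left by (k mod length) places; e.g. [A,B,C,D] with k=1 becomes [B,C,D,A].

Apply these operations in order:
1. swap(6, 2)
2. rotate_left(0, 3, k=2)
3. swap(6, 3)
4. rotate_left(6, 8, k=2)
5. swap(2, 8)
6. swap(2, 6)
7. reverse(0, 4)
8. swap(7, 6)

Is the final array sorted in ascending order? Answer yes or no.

After 1 (swap(6, 2)): [3, 6, 5, 8, 7, 4, 1, 0, 2]
After 2 (rotate_left(0, 3, k=2)): [5, 8, 3, 6, 7, 4, 1, 0, 2]
After 3 (swap(6, 3)): [5, 8, 3, 1, 7, 4, 6, 0, 2]
After 4 (rotate_left(6, 8, k=2)): [5, 8, 3, 1, 7, 4, 2, 6, 0]
After 5 (swap(2, 8)): [5, 8, 0, 1, 7, 4, 2, 6, 3]
After 6 (swap(2, 6)): [5, 8, 2, 1, 7, 4, 0, 6, 3]
After 7 (reverse(0, 4)): [7, 1, 2, 8, 5, 4, 0, 6, 3]
After 8 (swap(7, 6)): [7, 1, 2, 8, 5, 4, 6, 0, 3]

Answer: no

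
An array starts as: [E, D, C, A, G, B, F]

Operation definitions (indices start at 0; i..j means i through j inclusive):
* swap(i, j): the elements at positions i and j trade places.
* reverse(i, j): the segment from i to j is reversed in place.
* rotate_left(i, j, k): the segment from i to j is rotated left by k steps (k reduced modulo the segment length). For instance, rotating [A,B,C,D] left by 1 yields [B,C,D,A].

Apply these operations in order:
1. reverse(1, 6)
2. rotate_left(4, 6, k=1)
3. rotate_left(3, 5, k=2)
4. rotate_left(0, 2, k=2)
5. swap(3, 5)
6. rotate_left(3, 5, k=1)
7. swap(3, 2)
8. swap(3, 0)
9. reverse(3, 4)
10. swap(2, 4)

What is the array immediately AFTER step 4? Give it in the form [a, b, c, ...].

Answer: [B, E, F, D, G, C, A]

Derivation:
After 1 (reverse(1, 6)): [E, F, B, G, A, C, D]
After 2 (rotate_left(4, 6, k=1)): [E, F, B, G, C, D, A]
After 3 (rotate_left(3, 5, k=2)): [E, F, B, D, G, C, A]
After 4 (rotate_left(0, 2, k=2)): [B, E, F, D, G, C, A]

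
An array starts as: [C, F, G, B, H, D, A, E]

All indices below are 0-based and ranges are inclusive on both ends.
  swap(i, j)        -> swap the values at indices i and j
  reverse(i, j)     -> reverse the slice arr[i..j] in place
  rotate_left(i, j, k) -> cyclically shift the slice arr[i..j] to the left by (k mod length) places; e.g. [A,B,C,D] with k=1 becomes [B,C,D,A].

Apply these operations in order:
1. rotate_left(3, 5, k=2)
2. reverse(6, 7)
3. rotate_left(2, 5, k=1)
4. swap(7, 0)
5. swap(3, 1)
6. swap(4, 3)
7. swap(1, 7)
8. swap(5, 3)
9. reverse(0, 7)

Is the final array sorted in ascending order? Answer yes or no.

Answer: no

Derivation:
After 1 (rotate_left(3, 5, k=2)): [C, F, G, D, B, H, A, E]
After 2 (reverse(6, 7)): [C, F, G, D, B, H, E, A]
After 3 (rotate_left(2, 5, k=1)): [C, F, D, B, H, G, E, A]
After 4 (swap(7, 0)): [A, F, D, B, H, G, E, C]
After 5 (swap(3, 1)): [A, B, D, F, H, G, E, C]
After 6 (swap(4, 3)): [A, B, D, H, F, G, E, C]
After 7 (swap(1, 7)): [A, C, D, H, F, G, E, B]
After 8 (swap(5, 3)): [A, C, D, G, F, H, E, B]
After 9 (reverse(0, 7)): [B, E, H, F, G, D, C, A]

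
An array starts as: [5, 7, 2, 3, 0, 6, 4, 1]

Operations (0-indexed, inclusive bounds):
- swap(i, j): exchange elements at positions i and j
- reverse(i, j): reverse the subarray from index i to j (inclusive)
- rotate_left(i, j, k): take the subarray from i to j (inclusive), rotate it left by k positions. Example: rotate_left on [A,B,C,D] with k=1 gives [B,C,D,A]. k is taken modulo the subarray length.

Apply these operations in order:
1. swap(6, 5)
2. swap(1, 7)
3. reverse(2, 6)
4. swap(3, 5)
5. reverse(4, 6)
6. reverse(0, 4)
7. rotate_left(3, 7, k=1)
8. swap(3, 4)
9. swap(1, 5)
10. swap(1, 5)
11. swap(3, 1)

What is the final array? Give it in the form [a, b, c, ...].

After 1 (swap(6, 5)): [5, 7, 2, 3, 0, 4, 6, 1]
After 2 (swap(1, 7)): [5, 1, 2, 3, 0, 4, 6, 7]
After 3 (reverse(2, 6)): [5, 1, 6, 4, 0, 3, 2, 7]
After 4 (swap(3, 5)): [5, 1, 6, 3, 0, 4, 2, 7]
After 5 (reverse(4, 6)): [5, 1, 6, 3, 2, 4, 0, 7]
After 6 (reverse(0, 4)): [2, 3, 6, 1, 5, 4, 0, 7]
After 7 (rotate_left(3, 7, k=1)): [2, 3, 6, 5, 4, 0, 7, 1]
After 8 (swap(3, 4)): [2, 3, 6, 4, 5, 0, 7, 1]
After 9 (swap(1, 5)): [2, 0, 6, 4, 5, 3, 7, 1]
After 10 (swap(1, 5)): [2, 3, 6, 4, 5, 0, 7, 1]
After 11 (swap(3, 1)): [2, 4, 6, 3, 5, 0, 7, 1]

Answer: [2, 4, 6, 3, 5, 0, 7, 1]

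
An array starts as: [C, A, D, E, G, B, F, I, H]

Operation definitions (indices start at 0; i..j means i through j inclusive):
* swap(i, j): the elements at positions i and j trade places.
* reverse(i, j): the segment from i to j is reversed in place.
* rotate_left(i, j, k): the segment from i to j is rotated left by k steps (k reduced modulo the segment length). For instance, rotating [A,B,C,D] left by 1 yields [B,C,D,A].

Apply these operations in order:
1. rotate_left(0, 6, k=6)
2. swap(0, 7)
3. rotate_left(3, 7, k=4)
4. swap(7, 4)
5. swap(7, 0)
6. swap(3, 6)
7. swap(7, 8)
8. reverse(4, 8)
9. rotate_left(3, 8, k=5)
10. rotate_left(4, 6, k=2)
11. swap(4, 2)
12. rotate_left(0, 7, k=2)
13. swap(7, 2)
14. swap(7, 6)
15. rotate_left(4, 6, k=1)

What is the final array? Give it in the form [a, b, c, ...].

After 1 (rotate_left(0, 6, k=6)): [F, C, A, D, E, G, B, I, H]
After 2 (swap(0, 7)): [I, C, A, D, E, G, B, F, H]
After 3 (rotate_left(3, 7, k=4)): [I, C, A, F, D, E, G, B, H]
After 4 (swap(7, 4)): [I, C, A, F, B, E, G, D, H]
After 5 (swap(7, 0)): [D, C, A, F, B, E, G, I, H]
After 6 (swap(3, 6)): [D, C, A, G, B, E, F, I, H]
After 7 (swap(7, 8)): [D, C, A, G, B, E, F, H, I]
After 8 (reverse(4, 8)): [D, C, A, G, I, H, F, E, B]
After 9 (rotate_left(3, 8, k=5)): [D, C, A, B, G, I, H, F, E]
After 10 (rotate_left(4, 6, k=2)): [D, C, A, B, H, G, I, F, E]
After 11 (swap(4, 2)): [D, C, H, B, A, G, I, F, E]
After 12 (rotate_left(0, 7, k=2)): [H, B, A, G, I, F, D, C, E]
After 13 (swap(7, 2)): [H, B, C, G, I, F, D, A, E]
After 14 (swap(7, 6)): [H, B, C, G, I, F, A, D, E]
After 15 (rotate_left(4, 6, k=1)): [H, B, C, G, F, A, I, D, E]

Answer: [H, B, C, G, F, A, I, D, E]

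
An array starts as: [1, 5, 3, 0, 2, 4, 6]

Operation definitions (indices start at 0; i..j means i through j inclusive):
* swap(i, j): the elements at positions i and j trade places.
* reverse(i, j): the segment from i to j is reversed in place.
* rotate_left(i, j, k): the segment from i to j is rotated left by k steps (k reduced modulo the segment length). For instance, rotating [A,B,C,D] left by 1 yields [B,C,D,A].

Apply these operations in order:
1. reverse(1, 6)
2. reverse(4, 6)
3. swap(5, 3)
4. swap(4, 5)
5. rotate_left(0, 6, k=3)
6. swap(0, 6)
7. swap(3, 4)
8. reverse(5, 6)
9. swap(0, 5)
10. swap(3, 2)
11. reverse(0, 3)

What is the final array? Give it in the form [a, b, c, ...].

Answer: [5, 1, 2, 3, 0, 4, 6]

Derivation:
After 1 (reverse(1, 6)): [1, 6, 4, 2, 0, 3, 5]
After 2 (reverse(4, 6)): [1, 6, 4, 2, 5, 3, 0]
After 3 (swap(5, 3)): [1, 6, 4, 3, 5, 2, 0]
After 4 (swap(4, 5)): [1, 6, 4, 3, 2, 5, 0]
After 5 (rotate_left(0, 6, k=3)): [3, 2, 5, 0, 1, 6, 4]
After 6 (swap(0, 6)): [4, 2, 5, 0, 1, 6, 3]
After 7 (swap(3, 4)): [4, 2, 5, 1, 0, 6, 3]
After 8 (reverse(5, 6)): [4, 2, 5, 1, 0, 3, 6]
After 9 (swap(0, 5)): [3, 2, 5, 1, 0, 4, 6]
After 10 (swap(3, 2)): [3, 2, 1, 5, 0, 4, 6]
After 11 (reverse(0, 3)): [5, 1, 2, 3, 0, 4, 6]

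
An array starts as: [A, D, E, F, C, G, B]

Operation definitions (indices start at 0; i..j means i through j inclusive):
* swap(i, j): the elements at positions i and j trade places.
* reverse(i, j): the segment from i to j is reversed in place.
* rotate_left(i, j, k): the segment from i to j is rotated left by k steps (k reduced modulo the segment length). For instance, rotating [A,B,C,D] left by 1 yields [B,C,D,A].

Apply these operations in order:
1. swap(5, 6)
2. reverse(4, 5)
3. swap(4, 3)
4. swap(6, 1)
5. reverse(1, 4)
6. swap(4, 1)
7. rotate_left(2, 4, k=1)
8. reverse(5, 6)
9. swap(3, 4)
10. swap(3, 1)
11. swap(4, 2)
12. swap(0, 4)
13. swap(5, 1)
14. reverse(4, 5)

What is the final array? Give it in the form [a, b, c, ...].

Answer: [E, D, F, G, B, A, C]

Derivation:
After 1 (swap(5, 6)): [A, D, E, F, C, B, G]
After 2 (reverse(4, 5)): [A, D, E, F, B, C, G]
After 3 (swap(4, 3)): [A, D, E, B, F, C, G]
After 4 (swap(6, 1)): [A, G, E, B, F, C, D]
After 5 (reverse(1, 4)): [A, F, B, E, G, C, D]
After 6 (swap(4, 1)): [A, G, B, E, F, C, D]
After 7 (rotate_left(2, 4, k=1)): [A, G, E, F, B, C, D]
After 8 (reverse(5, 6)): [A, G, E, F, B, D, C]
After 9 (swap(3, 4)): [A, G, E, B, F, D, C]
After 10 (swap(3, 1)): [A, B, E, G, F, D, C]
After 11 (swap(4, 2)): [A, B, F, G, E, D, C]
After 12 (swap(0, 4)): [E, B, F, G, A, D, C]
After 13 (swap(5, 1)): [E, D, F, G, A, B, C]
After 14 (reverse(4, 5)): [E, D, F, G, B, A, C]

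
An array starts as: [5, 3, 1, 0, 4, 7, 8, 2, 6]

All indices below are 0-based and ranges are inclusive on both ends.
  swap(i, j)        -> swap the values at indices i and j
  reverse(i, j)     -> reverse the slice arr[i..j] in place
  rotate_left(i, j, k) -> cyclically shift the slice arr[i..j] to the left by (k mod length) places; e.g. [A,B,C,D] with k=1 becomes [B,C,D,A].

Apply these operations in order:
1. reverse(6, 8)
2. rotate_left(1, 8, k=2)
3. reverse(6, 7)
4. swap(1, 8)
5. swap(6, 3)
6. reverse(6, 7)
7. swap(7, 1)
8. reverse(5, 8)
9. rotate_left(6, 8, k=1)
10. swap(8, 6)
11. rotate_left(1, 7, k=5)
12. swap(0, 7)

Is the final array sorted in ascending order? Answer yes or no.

After 1 (reverse(6, 8)): [5, 3, 1, 0, 4, 7, 6, 2, 8]
After 2 (rotate_left(1, 8, k=2)): [5, 0, 4, 7, 6, 2, 8, 3, 1]
After 3 (reverse(6, 7)): [5, 0, 4, 7, 6, 2, 3, 8, 1]
After 4 (swap(1, 8)): [5, 1, 4, 7, 6, 2, 3, 8, 0]
After 5 (swap(6, 3)): [5, 1, 4, 3, 6, 2, 7, 8, 0]
After 6 (reverse(6, 7)): [5, 1, 4, 3, 6, 2, 8, 7, 0]
After 7 (swap(7, 1)): [5, 7, 4, 3, 6, 2, 8, 1, 0]
After 8 (reverse(5, 8)): [5, 7, 4, 3, 6, 0, 1, 8, 2]
After 9 (rotate_left(6, 8, k=1)): [5, 7, 4, 3, 6, 0, 8, 2, 1]
After 10 (swap(8, 6)): [5, 7, 4, 3, 6, 0, 1, 2, 8]
After 11 (rotate_left(1, 7, k=5)): [5, 1, 2, 7, 4, 3, 6, 0, 8]
After 12 (swap(0, 7)): [0, 1, 2, 7, 4, 3, 6, 5, 8]

Answer: no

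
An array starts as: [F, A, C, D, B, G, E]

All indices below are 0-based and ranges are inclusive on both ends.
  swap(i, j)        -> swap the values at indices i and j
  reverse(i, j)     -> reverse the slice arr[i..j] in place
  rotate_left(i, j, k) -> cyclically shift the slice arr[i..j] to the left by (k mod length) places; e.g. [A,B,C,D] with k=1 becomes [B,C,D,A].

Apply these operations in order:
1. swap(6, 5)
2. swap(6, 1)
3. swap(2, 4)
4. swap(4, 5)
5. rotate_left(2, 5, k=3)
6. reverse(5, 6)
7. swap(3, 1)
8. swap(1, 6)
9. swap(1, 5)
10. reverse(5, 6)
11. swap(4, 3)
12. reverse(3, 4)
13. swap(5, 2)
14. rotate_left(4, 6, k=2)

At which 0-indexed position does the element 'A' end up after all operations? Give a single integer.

After 1 (swap(6, 5)): [F, A, C, D, B, E, G]
After 2 (swap(6, 1)): [F, G, C, D, B, E, A]
After 3 (swap(2, 4)): [F, G, B, D, C, E, A]
After 4 (swap(4, 5)): [F, G, B, D, E, C, A]
After 5 (rotate_left(2, 5, k=3)): [F, G, C, B, D, E, A]
After 6 (reverse(5, 6)): [F, G, C, B, D, A, E]
After 7 (swap(3, 1)): [F, B, C, G, D, A, E]
After 8 (swap(1, 6)): [F, E, C, G, D, A, B]
After 9 (swap(1, 5)): [F, A, C, G, D, E, B]
After 10 (reverse(5, 6)): [F, A, C, G, D, B, E]
After 11 (swap(4, 3)): [F, A, C, D, G, B, E]
After 12 (reverse(3, 4)): [F, A, C, G, D, B, E]
After 13 (swap(5, 2)): [F, A, B, G, D, C, E]
After 14 (rotate_left(4, 6, k=2)): [F, A, B, G, E, D, C]

Answer: 1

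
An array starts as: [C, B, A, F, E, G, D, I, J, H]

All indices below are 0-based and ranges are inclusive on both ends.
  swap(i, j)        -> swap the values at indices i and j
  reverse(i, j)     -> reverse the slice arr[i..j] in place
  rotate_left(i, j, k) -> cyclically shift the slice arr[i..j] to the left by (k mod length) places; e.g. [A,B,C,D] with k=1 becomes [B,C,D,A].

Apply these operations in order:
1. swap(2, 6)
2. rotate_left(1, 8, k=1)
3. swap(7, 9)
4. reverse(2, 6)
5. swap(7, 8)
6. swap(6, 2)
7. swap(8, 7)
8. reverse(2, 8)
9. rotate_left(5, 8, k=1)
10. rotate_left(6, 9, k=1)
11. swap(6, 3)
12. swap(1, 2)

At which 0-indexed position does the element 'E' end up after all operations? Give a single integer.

After 1 (swap(2, 6)): [C, B, D, F, E, G, A, I, J, H]
After 2 (rotate_left(1, 8, k=1)): [C, D, F, E, G, A, I, J, B, H]
After 3 (swap(7, 9)): [C, D, F, E, G, A, I, H, B, J]
After 4 (reverse(2, 6)): [C, D, I, A, G, E, F, H, B, J]
After 5 (swap(7, 8)): [C, D, I, A, G, E, F, B, H, J]
After 6 (swap(6, 2)): [C, D, F, A, G, E, I, B, H, J]
After 7 (swap(8, 7)): [C, D, F, A, G, E, I, H, B, J]
After 8 (reverse(2, 8)): [C, D, B, H, I, E, G, A, F, J]
After 9 (rotate_left(5, 8, k=1)): [C, D, B, H, I, G, A, F, E, J]
After 10 (rotate_left(6, 9, k=1)): [C, D, B, H, I, G, F, E, J, A]
After 11 (swap(6, 3)): [C, D, B, F, I, G, H, E, J, A]
After 12 (swap(1, 2)): [C, B, D, F, I, G, H, E, J, A]

Answer: 7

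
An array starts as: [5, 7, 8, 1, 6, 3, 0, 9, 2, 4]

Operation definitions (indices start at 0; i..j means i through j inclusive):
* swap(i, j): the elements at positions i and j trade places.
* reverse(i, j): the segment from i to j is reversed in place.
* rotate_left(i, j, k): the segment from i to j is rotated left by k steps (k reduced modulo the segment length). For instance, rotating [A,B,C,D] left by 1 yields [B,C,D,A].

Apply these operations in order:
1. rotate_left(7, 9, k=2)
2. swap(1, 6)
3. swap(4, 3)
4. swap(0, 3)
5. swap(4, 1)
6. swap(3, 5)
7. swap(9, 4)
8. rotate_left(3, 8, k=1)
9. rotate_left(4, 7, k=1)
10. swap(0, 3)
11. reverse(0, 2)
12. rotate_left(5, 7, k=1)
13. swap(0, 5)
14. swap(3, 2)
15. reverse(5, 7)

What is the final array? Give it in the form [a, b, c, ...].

After 1 (rotate_left(7, 9, k=2)): [5, 7, 8, 1, 6, 3, 0, 4, 9, 2]
After 2 (swap(1, 6)): [5, 0, 8, 1, 6, 3, 7, 4, 9, 2]
After 3 (swap(4, 3)): [5, 0, 8, 6, 1, 3, 7, 4, 9, 2]
After 4 (swap(0, 3)): [6, 0, 8, 5, 1, 3, 7, 4, 9, 2]
After 5 (swap(4, 1)): [6, 1, 8, 5, 0, 3, 7, 4, 9, 2]
After 6 (swap(3, 5)): [6, 1, 8, 3, 0, 5, 7, 4, 9, 2]
After 7 (swap(9, 4)): [6, 1, 8, 3, 2, 5, 7, 4, 9, 0]
After 8 (rotate_left(3, 8, k=1)): [6, 1, 8, 2, 5, 7, 4, 9, 3, 0]
After 9 (rotate_left(4, 7, k=1)): [6, 1, 8, 2, 7, 4, 9, 5, 3, 0]
After 10 (swap(0, 3)): [2, 1, 8, 6, 7, 4, 9, 5, 3, 0]
After 11 (reverse(0, 2)): [8, 1, 2, 6, 7, 4, 9, 5, 3, 0]
After 12 (rotate_left(5, 7, k=1)): [8, 1, 2, 6, 7, 9, 5, 4, 3, 0]
After 13 (swap(0, 5)): [9, 1, 2, 6, 7, 8, 5, 4, 3, 0]
After 14 (swap(3, 2)): [9, 1, 6, 2, 7, 8, 5, 4, 3, 0]
After 15 (reverse(5, 7)): [9, 1, 6, 2, 7, 4, 5, 8, 3, 0]

Answer: [9, 1, 6, 2, 7, 4, 5, 8, 3, 0]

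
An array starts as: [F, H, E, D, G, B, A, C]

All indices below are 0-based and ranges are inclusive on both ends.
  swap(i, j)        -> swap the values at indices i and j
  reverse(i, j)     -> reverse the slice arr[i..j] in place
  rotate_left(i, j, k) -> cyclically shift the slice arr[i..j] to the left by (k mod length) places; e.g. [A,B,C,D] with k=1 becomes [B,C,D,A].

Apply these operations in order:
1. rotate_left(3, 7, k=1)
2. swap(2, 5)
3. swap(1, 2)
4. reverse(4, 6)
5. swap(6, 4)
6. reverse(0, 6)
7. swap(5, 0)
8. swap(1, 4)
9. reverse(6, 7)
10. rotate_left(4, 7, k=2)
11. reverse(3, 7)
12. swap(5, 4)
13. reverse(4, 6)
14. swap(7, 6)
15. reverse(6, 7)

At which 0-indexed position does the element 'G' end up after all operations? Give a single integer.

Answer: 7

Derivation:
After 1 (rotate_left(3, 7, k=1)): [F, H, E, G, B, A, C, D]
After 2 (swap(2, 5)): [F, H, A, G, B, E, C, D]
After 3 (swap(1, 2)): [F, A, H, G, B, E, C, D]
After 4 (reverse(4, 6)): [F, A, H, G, C, E, B, D]
After 5 (swap(6, 4)): [F, A, H, G, B, E, C, D]
After 6 (reverse(0, 6)): [C, E, B, G, H, A, F, D]
After 7 (swap(5, 0)): [A, E, B, G, H, C, F, D]
After 8 (swap(1, 4)): [A, H, B, G, E, C, F, D]
After 9 (reverse(6, 7)): [A, H, B, G, E, C, D, F]
After 10 (rotate_left(4, 7, k=2)): [A, H, B, G, D, F, E, C]
After 11 (reverse(3, 7)): [A, H, B, C, E, F, D, G]
After 12 (swap(5, 4)): [A, H, B, C, F, E, D, G]
After 13 (reverse(4, 6)): [A, H, B, C, D, E, F, G]
After 14 (swap(7, 6)): [A, H, B, C, D, E, G, F]
After 15 (reverse(6, 7)): [A, H, B, C, D, E, F, G]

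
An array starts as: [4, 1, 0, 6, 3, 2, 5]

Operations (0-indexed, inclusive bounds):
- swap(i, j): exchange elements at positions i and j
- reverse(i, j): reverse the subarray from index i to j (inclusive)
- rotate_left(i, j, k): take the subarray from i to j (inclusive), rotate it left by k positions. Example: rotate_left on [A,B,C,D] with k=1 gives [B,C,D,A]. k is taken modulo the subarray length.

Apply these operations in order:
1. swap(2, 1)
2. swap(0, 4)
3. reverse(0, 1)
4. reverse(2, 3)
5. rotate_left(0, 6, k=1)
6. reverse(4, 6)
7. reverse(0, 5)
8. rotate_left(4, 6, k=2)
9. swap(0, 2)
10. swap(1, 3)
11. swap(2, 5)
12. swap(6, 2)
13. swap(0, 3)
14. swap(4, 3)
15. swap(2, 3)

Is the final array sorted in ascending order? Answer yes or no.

After 1 (swap(2, 1)): [4, 0, 1, 6, 3, 2, 5]
After 2 (swap(0, 4)): [3, 0, 1, 6, 4, 2, 5]
After 3 (reverse(0, 1)): [0, 3, 1, 6, 4, 2, 5]
After 4 (reverse(2, 3)): [0, 3, 6, 1, 4, 2, 5]
After 5 (rotate_left(0, 6, k=1)): [3, 6, 1, 4, 2, 5, 0]
After 6 (reverse(4, 6)): [3, 6, 1, 4, 0, 5, 2]
After 7 (reverse(0, 5)): [5, 0, 4, 1, 6, 3, 2]
After 8 (rotate_left(4, 6, k=2)): [5, 0, 4, 1, 2, 6, 3]
After 9 (swap(0, 2)): [4, 0, 5, 1, 2, 6, 3]
After 10 (swap(1, 3)): [4, 1, 5, 0, 2, 6, 3]
After 11 (swap(2, 5)): [4, 1, 6, 0, 2, 5, 3]
After 12 (swap(6, 2)): [4, 1, 3, 0, 2, 5, 6]
After 13 (swap(0, 3)): [0, 1, 3, 4, 2, 5, 6]
After 14 (swap(4, 3)): [0, 1, 3, 2, 4, 5, 6]
After 15 (swap(2, 3)): [0, 1, 2, 3, 4, 5, 6]

Answer: yes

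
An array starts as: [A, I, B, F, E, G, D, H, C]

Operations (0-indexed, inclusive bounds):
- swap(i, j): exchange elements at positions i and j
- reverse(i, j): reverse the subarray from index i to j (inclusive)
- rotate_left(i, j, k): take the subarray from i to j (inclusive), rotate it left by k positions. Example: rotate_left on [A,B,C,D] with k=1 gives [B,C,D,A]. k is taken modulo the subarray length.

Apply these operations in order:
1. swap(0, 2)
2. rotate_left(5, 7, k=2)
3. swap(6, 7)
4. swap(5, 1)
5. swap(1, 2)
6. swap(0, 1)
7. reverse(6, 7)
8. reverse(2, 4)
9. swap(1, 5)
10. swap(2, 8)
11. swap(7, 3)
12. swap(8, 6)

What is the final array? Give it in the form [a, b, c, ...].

After 1 (swap(0, 2)): [B, I, A, F, E, G, D, H, C]
After 2 (rotate_left(5, 7, k=2)): [B, I, A, F, E, H, G, D, C]
After 3 (swap(6, 7)): [B, I, A, F, E, H, D, G, C]
After 4 (swap(5, 1)): [B, H, A, F, E, I, D, G, C]
After 5 (swap(1, 2)): [B, A, H, F, E, I, D, G, C]
After 6 (swap(0, 1)): [A, B, H, F, E, I, D, G, C]
After 7 (reverse(6, 7)): [A, B, H, F, E, I, G, D, C]
After 8 (reverse(2, 4)): [A, B, E, F, H, I, G, D, C]
After 9 (swap(1, 5)): [A, I, E, F, H, B, G, D, C]
After 10 (swap(2, 8)): [A, I, C, F, H, B, G, D, E]
After 11 (swap(7, 3)): [A, I, C, D, H, B, G, F, E]
After 12 (swap(8, 6)): [A, I, C, D, H, B, E, F, G]

Answer: [A, I, C, D, H, B, E, F, G]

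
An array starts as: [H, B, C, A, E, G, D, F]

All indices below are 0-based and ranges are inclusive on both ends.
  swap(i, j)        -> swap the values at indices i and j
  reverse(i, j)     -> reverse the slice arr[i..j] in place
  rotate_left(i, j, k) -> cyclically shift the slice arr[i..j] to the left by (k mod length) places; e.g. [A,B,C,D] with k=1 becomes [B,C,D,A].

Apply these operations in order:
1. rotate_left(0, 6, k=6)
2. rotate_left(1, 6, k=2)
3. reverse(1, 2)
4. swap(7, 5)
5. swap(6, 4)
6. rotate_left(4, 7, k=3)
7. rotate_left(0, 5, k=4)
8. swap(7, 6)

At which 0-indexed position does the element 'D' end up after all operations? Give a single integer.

Answer: 2

Derivation:
After 1 (rotate_left(0, 6, k=6)): [D, H, B, C, A, E, G, F]
After 2 (rotate_left(1, 6, k=2)): [D, C, A, E, G, H, B, F]
After 3 (reverse(1, 2)): [D, A, C, E, G, H, B, F]
After 4 (swap(7, 5)): [D, A, C, E, G, F, B, H]
After 5 (swap(6, 4)): [D, A, C, E, B, F, G, H]
After 6 (rotate_left(4, 7, k=3)): [D, A, C, E, H, B, F, G]
After 7 (rotate_left(0, 5, k=4)): [H, B, D, A, C, E, F, G]
After 8 (swap(7, 6)): [H, B, D, A, C, E, G, F]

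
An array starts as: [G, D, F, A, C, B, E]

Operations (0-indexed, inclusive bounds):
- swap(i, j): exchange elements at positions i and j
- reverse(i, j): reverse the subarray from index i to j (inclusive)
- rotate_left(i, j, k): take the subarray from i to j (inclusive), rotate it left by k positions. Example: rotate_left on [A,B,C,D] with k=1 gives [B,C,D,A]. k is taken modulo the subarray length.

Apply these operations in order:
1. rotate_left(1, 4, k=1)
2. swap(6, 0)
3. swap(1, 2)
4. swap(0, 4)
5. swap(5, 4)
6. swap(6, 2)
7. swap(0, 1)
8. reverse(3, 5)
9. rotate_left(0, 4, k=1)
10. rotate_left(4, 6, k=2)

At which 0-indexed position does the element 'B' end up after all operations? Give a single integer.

After 1 (rotate_left(1, 4, k=1)): [G, F, A, C, D, B, E]
After 2 (swap(6, 0)): [E, F, A, C, D, B, G]
After 3 (swap(1, 2)): [E, A, F, C, D, B, G]
After 4 (swap(0, 4)): [D, A, F, C, E, B, G]
After 5 (swap(5, 4)): [D, A, F, C, B, E, G]
After 6 (swap(6, 2)): [D, A, G, C, B, E, F]
After 7 (swap(0, 1)): [A, D, G, C, B, E, F]
After 8 (reverse(3, 5)): [A, D, G, E, B, C, F]
After 9 (rotate_left(0, 4, k=1)): [D, G, E, B, A, C, F]
After 10 (rotate_left(4, 6, k=2)): [D, G, E, B, F, A, C]

Answer: 3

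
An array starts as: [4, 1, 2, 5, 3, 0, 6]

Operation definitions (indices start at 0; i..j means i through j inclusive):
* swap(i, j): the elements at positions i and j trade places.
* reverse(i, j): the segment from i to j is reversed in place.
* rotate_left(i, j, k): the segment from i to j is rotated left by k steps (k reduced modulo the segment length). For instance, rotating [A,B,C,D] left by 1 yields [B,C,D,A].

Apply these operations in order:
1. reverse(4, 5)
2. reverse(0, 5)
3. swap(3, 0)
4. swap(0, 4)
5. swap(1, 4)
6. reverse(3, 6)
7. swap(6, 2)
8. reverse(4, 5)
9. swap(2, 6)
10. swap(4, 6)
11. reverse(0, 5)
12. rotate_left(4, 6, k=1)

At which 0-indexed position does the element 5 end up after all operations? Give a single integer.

After 1 (reverse(4, 5)): [4, 1, 2, 5, 0, 3, 6]
After 2 (reverse(0, 5)): [3, 0, 5, 2, 1, 4, 6]
After 3 (swap(3, 0)): [2, 0, 5, 3, 1, 4, 6]
After 4 (swap(0, 4)): [1, 0, 5, 3, 2, 4, 6]
After 5 (swap(1, 4)): [1, 2, 5, 3, 0, 4, 6]
After 6 (reverse(3, 6)): [1, 2, 5, 6, 4, 0, 3]
After 7 (swap(6, 2)): [1, 2, 3, 6, 4, 0, 5]
After 8 (reverse(4, 5)): [1, 2, 3, 6, 0, 4, 5]
After 9 (swap(2, 6)): [1, 2, 5, 6, 0, 4, 3]
After 10 (swap(4, 6)): [1, 2, 5, 6, 3, 4, 0]
After 11 (reverse(0, 5)): [4, 3, 6, 5, 2, 1, 0]
After 12 (rotate_left(4, 6, k=1)): [4, 3, 6, 5, 1, 0, 2]

Answer: 3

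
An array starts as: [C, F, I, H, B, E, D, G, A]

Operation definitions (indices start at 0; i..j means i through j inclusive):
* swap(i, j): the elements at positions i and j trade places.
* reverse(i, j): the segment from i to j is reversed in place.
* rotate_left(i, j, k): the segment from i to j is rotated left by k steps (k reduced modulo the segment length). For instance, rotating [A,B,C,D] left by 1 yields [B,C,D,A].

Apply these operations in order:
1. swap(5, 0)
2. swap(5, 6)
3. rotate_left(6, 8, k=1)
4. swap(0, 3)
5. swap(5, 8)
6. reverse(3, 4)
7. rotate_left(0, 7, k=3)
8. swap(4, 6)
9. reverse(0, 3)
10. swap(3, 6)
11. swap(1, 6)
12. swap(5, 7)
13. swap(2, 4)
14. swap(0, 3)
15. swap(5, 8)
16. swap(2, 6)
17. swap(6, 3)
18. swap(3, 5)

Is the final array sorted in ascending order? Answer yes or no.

Answer: yes

Derivation:
After 1 (swap(5, 0)): [E, F, I, H, B, C, D, G, A]
After 2 (swap(5, 6)): [E, F, I, H, B, D, C, G, A]
After 3 (rotate_left(6, 8, k=1)): [E, F, I, H, B, D, G, A, C]
After 4 (swap(0, 3)): [H, F, I, E, B, D, G, A, C]
After 5 (swap(5, 8)): [H, F, I, E, B, C, G, A, D]
After 6 (reverse(3, 4)): [H, F, I, B, E, C, G, A, D]
After 7 (rotate_left(0, 7, k=3)): [B, E, C, G, A, H, F, I, D]
After 8 (swap(4, 6)): [B, E, C, G, F, H, A, I, D]
After 9 (reverse(0, 3)): [G, C, E, B, F, H, A, I, D]
After 10 (swap(3, 6)): [G, C, E, A, F, H, B, I, D]
After 11 (swap(1, 6)): [G, B, E, A, F, H, C, I, D]
After 12 (swap(5, 7)): [G, B, E, A, F, I, C, H, D]
After 13 (swap(2, 4)): [G, B, F, A, E, I, C, H, D]
After 14 (swap(0, 3)): [A, B, F, G, E, I, C, H, D]
After 15 (swap(5, 8)): [A, B, F, G, E, D, C, H, I]
After 16 (swap(2, 6)): [A, B, C, G, E, D, F, H, I]
After 17 (swap(6, 3)): [A, B, C, F, E, D, G, H, I]
After 18 (swap(3, 5)): [A, B, C, D, E, F, G, H, I]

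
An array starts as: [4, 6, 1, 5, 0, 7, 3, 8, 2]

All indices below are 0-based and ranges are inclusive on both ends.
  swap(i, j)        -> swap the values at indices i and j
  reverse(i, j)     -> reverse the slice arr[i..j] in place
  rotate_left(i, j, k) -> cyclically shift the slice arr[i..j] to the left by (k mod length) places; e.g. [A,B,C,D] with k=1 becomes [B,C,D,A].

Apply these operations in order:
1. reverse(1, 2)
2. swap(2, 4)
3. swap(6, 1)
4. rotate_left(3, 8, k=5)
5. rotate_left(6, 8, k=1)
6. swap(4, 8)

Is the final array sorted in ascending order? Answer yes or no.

After 1 (reverse(1, 2)): [4, 1, 6, 5, 0, 7, 3, 8, 2]
After 2 (swap(2, 4)): [4, 1, 0, 5, 6, 7, 3, 8, 2]
After 3 (swap(6, 1)): [4, 3, 0, 5, 6, 7, 1, 8, 2]
After 4 (rotate_left(3, 8, k=5)): [4, 3, 0, 2, 5, 6, 7, 1, 8]
After 5 (rotate_left(6, 8, k=1)): [4, 3, 0, 2, 5, 6, 1, 8, 7]
After 6 (swap(4, 8)): [4, 3, 0, 2, 7, 6, 1, 8, 5]

Answer: no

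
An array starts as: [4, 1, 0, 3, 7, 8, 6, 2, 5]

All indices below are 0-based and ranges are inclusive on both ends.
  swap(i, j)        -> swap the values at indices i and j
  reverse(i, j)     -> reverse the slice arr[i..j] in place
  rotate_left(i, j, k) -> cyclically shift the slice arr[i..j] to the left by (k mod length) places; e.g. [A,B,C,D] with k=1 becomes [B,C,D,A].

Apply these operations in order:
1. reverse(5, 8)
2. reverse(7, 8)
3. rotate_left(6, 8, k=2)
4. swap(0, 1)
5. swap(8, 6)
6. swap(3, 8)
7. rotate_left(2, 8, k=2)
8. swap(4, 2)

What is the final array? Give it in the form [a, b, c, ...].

After 1 (reverse(5, 8)): [4, 1, 0, 3, 7, 5, 2, 6, 8]
After 2 (reverse(7, 8)): [4, 1, 0, 3, 7, 5, 2, 8, 6]
After 3 (rotate_left(6, 8, k=2)): [4, 1, 0, 3, 7, 5, 6, 2, 8]
After 4 (swap(0, 1)): [1, 4, 0, 3, 7, 5, 6, 2, 8]
After 5 (swap(8, 6)): [1, 4, 0, 3, 7, 5, 8, 2, 6]
After 6 (swap(3, 8)): [1, 4, 0, 6, 7, 5, 8, 2, 3]
After 7 (rotate_left(2, 8, k=2)): [1, 4, 7, 5, 8, 2, 3, 0, 6]
After 8 (swap(4, 2)): [1, 4, 8, 5, 7, 2, 3, 0, 6]

Answer: [1, 4, 8, 5, 7, 2, 3, 0, 6]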